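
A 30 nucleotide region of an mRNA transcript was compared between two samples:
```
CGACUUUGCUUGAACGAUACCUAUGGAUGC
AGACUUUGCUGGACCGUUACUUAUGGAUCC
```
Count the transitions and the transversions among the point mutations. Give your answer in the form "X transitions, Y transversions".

Transitions (purine↔purine or pyrimidine↔pyrimidine): 21 C→U.
Transversions (purine↔pyrimidine): 1 C→A, 11 U→G, 14 A→C, 17 A→U, 29 G→C.

1 transition, 5 transversions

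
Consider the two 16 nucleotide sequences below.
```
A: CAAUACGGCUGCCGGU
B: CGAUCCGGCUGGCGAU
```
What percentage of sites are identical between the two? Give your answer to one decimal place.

75.0%

4 positions differ (2, 5, 12, 15), so 12 of 16 match: 12/16 = 75%.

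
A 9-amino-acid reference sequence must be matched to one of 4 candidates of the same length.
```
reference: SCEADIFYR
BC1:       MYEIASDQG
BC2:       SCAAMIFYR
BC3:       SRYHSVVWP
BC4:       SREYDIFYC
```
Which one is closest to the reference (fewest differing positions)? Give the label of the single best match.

BC2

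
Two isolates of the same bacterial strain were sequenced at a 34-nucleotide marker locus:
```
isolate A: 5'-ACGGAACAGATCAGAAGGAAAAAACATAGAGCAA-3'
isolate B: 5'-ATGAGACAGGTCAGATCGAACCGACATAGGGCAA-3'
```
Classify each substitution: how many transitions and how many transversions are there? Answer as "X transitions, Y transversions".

Mismatches (1-based):
base 2: C→T (pyrimidine→pyrimidine, transition)
base 4: G→A (purine→purine, transition)
base 5: A→G (purine→purine, transition)
base 10: A→G (purine→purine, transition)
base 16: A→T (purine→pyrimidine, transversion)
base 17: G→C (purine→pyrimidine, transversion)
base 21: A→C (purine→pyrimidine, transversion)
base 22: A→C (purine→pyrimidine, transversion)
base 23: A→G (purine→purine, transition)
base 30: A→G (purine→purine, transition)

6 transitions, 4 transversions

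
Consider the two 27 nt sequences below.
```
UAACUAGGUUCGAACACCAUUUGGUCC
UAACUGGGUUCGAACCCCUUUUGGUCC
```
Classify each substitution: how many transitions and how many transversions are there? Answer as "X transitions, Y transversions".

Transitions (purine↔purine or pyrimidine↔pyrimidine): 6 A→G.
Transversions (purine↔pyrimidine): 16 A→C, 19 A→U.

1 transition, 2 transversions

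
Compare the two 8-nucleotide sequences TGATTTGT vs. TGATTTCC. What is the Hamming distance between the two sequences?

The sequences differ at positions 7, 8 (1-based) — 2 in total.

2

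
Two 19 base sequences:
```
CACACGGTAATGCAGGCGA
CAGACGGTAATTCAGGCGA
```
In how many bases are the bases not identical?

2

Mismatches (1-based): base 3: C→G; base 12: G→T.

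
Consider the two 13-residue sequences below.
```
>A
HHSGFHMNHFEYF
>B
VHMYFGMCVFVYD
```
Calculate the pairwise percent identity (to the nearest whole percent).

38%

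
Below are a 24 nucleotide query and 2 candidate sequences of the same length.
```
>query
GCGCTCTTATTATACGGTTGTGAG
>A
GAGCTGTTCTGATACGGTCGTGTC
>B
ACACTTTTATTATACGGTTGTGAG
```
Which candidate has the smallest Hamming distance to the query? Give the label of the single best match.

B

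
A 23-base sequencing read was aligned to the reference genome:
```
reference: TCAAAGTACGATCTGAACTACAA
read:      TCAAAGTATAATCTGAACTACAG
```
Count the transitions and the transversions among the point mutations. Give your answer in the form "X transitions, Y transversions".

Transitions (purine↔purine or pyrimidine↔pyrimidine): 9 C→T, 10 G→A, 23 A→G.
Transversions (purine↔pyrimidine): none.

3 transitions, 0 transversions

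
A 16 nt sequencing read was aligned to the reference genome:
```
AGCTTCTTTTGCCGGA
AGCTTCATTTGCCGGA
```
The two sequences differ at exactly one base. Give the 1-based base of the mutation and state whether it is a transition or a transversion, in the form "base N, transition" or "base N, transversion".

base 7, transversion

The sequences differ only at base 7: T→A (pyrimidine→purine), a transversion.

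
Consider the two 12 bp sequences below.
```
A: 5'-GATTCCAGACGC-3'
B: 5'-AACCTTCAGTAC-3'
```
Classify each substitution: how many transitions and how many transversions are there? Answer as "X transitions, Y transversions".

Mismatches (1-based):
base 1: G→A (purine→purine, transition)
base 3: T→C (pyrimidine→pyrimidine, transition)
base 4: T→C (pyrimidine→pyrimidine, transition)
base 5: C→T (pyrimidine→pyrimidine, transition)
base 6: C→T (pyrimidine→pyrimidine, transition)
base 7: A→C (purine→pyrimidine, transversion)
base 8: G→A (purine→purine, transition)
base 9: A→G (purine→purine, transition)
base 10: C→T (pyrimidine→pyrimidine, transition)
base 11: G→A (purine→purine, transition)

9 transitions, 1 transversion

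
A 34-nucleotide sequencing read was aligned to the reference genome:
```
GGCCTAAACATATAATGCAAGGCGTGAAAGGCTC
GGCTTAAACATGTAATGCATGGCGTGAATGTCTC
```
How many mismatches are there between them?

The sequences differ at bases 4, 12, 20, 29, 31 (1-based) — 5 in total.

5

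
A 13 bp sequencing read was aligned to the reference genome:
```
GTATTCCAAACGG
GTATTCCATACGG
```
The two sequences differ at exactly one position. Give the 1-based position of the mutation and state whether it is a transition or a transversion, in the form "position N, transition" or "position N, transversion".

position 9, transversion

The sequences differ only at position 9: A→T (purine→pyrimidine), a transversion.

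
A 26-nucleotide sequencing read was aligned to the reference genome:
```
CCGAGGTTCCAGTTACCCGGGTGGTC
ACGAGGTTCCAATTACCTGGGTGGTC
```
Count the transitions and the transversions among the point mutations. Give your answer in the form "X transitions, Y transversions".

2 transitions, 1 transversion

Transitions (purine↔purine or pyrimidine↔pyrimidine): 12 G→A, 18 C→T.
Transversions (purine↔pyrimidine): 1 C→A.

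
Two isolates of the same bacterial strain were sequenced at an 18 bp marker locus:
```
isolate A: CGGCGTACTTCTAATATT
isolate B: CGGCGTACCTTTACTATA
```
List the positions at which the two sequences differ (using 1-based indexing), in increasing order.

9, 11, 14, 18

Differences at position 9 (T→C), position 11 (C→T), position 14 (A→C), position 18 (T→A).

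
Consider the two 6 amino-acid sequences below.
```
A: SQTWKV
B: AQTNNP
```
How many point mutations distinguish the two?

Comparing position by position, 4 residues differ: 1 (S/A), 4 (W/N), 5 (K/N), 6 (V/P).

4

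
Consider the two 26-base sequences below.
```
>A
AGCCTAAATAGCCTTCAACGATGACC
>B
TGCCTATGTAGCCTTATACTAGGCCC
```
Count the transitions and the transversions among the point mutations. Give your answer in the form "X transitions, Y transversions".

1 transition, 7 transversions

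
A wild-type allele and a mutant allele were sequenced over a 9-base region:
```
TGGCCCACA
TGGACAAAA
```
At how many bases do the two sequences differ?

3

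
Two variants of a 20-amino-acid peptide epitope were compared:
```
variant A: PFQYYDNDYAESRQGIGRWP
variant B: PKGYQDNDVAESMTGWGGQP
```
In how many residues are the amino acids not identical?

9

Comparing position by position, 9 residues differ: 2 (F/K), 3 (Q/G), 5 (Y/Q), 9 (Y/V), 13 (R/M), 14 (Q/T), 16 (I/W), 18 (R/G), 19 (W/Q).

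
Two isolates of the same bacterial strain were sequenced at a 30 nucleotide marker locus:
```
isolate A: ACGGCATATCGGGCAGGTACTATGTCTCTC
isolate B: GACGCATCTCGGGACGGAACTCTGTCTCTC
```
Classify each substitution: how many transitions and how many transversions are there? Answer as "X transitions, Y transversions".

Transitions (purine↔purine or pyrimidine↔pyrimidine): 1 A→G.
Transversions (purine↔pyrimidine): 2 C→A, 3 G→C, 8 A→C, 14 C→A, 15 A→C, 18 T→A, 22 A→C.

1 transition, 7 transversions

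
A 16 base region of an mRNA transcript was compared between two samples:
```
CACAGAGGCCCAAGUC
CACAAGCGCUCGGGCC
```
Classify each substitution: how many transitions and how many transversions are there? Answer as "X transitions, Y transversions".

6 transitions, 1 transversion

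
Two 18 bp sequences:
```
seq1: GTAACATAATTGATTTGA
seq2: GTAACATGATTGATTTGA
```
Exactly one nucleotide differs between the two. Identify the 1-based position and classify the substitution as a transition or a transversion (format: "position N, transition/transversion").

The sequences differ only at position 8: A→G (purine→purine), a transition.

position 8, transition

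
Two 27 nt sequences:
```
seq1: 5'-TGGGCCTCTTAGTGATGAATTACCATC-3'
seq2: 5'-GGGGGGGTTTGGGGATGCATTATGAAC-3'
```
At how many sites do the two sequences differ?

11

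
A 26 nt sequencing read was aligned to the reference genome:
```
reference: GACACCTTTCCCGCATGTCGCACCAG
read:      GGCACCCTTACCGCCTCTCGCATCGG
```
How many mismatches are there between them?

7

The sequences differ at positions 2, 7, 10, 15, 17, 23, 25 (1-based) — 7 in total.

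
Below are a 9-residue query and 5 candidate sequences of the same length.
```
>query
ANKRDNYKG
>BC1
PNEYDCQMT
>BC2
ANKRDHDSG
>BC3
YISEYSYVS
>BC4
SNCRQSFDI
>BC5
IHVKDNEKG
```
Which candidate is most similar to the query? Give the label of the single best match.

BC1 differs at 7 positions; BC2 differs at 3 positions; BC3 differs at 8 positions; BC4 differs at 7 positions; BC5 differs at 5 positions. The closest is BC2.

BC2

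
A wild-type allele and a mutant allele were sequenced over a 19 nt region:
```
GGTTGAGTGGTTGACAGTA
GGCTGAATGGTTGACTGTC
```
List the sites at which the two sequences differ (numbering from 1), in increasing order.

3, 7, 16, 19

Differences at site 3 (T→C), site 7 (G→A), site 16 (A→T), site 19 (A→C).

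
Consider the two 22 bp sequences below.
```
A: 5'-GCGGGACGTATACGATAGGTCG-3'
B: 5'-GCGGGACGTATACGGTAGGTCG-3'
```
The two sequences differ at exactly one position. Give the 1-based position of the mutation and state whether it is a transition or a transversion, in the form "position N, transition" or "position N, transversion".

position 15, transition

The sequences differ only at position 15: A→G (purine→purine), a transition.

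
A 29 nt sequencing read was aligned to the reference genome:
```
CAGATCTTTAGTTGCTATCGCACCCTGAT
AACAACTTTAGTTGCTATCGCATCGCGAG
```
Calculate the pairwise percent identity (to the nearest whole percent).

76%

Mismatches at positions 1, 3, 5, 23, 25, 26, 29 (1-based): 7 of 29.
Identical positions: 22/29 = 75.86% → 76%.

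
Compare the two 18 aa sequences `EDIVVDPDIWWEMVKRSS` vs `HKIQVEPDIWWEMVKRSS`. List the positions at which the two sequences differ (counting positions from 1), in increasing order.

Differences at position 1 (E→H), position 2 (D→K), position 4 (V→Q), position 6 (D→E).

1, 2, 4, 6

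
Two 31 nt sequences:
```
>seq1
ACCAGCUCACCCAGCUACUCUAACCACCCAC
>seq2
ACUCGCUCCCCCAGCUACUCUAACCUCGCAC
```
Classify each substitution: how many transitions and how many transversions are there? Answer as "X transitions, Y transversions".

1 transition, 4 transversions

Mismatches (1-based):
base 3: C→U (pyrimidine→pyrimidine, transition)
base 4: A→C (purine→pyrimidine, transversion)
base 9: A→C (purine→pyrimidine, transversion)
base 26: A→U (purine→pyrimidine, transversion)
base 28: C→G (pyrimidine→purine, transversion)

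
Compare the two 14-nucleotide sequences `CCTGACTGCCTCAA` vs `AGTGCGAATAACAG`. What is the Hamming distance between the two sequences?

Comparing position by position, 10 sites differ: 1 (C/A), 2 (C/G), 5 (A/C), 6 (C/G), 7 (T/A), 8 (G/A), 9 (C/T), 10 (C/A), 11 (T/A), 14 (A/G).

10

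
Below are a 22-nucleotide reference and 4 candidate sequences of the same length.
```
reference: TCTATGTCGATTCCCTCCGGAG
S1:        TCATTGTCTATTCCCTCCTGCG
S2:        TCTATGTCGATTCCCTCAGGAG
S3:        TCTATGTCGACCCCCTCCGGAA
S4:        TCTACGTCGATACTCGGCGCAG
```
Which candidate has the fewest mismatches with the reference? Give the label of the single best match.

Hamming distances to reference — S1: 5; S2: 1; S3: 3; S4: 6.
Smallest is S2 with 1 mismatch.

S2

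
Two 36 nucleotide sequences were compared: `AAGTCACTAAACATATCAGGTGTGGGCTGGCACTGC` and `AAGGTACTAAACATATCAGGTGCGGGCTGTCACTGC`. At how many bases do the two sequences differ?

Mismatches (1-based): base 4: T→G; base 5: C→T; base 23: T→C; base 30: G→T.

4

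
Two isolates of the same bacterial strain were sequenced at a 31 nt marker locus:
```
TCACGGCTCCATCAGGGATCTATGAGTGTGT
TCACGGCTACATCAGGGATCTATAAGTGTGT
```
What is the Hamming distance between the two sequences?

Comparing position by position, 2 bases differ: 9 (C/A), 24 (G/A).

2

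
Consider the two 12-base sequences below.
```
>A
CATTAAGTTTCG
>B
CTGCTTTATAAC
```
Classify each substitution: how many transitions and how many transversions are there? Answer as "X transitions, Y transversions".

1 transition, 9 transversions

Transitions (purine↔purine or pyrimidine↔pyrimidine): 4 T→C.
Transversions (purine↔pyrimidine): 2 A→T, 3 T→G, 5 A→T, 6 A→T, 7 G→T, 8 T→A, 10 T→A, 11 C→A, 12 G→C.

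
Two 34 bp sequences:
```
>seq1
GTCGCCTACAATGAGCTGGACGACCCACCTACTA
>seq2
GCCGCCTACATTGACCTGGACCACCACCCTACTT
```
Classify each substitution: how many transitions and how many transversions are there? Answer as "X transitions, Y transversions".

Transitions (purine↔purine or pyrimidine↔pyrimidine): 2 T→C.
Transversions (purine↔pyrimidine): 11 A→T, 15 G→C, 22 G→C, 26 C→A, 27 A→C, 34 A→T.

1 transition, 6 transversions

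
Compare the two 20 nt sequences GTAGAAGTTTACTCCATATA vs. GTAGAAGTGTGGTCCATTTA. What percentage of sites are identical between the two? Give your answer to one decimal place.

80.0%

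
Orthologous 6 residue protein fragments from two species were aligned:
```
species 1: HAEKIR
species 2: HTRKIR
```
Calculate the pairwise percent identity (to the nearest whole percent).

67%

2 positions differ (2, 3), so 4 of 6 match: 4/6 = 66.67%.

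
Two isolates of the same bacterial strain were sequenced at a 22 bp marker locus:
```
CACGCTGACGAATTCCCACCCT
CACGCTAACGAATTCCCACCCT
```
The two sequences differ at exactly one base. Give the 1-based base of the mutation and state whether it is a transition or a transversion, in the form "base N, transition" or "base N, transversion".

The sequences differ only at base 7: G→A (purine→purine), a transition.

base 7, transition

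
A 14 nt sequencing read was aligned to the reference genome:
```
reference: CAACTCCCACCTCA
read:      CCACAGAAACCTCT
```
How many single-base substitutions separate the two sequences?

Comparing position by position, 6 sites differ: 2 (A/C), 5 (T/A), 6 (C/G), 7 (C/A), 8 (C/A), 14 (A/T).

6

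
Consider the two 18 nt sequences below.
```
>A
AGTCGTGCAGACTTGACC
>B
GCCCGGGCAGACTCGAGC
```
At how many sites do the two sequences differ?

6

The sequences differ at sites 1, 2, 3, 6, 14, 17 (1-based) — 6 in total.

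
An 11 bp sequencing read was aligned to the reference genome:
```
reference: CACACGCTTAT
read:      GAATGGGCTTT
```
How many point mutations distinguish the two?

The sequences differ at sites 1, 3, 4, 5, 7, 8, 10 (1-based) — 7 in total.

7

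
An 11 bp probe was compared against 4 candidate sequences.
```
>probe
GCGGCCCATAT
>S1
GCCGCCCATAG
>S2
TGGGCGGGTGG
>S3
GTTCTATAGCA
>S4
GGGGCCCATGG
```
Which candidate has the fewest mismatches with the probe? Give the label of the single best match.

S1

S1 differs at 2 bases; S2 differs at 7 bases; S3 differs at 9 bases; S4 differs at 3 bases. The closest is S1.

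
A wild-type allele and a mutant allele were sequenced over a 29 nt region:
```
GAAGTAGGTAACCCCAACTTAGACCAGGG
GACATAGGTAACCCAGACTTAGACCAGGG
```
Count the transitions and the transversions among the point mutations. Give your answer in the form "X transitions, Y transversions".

Mismatches (1-based):
base 3: A→C (purine→pyrimidine, transversion)
base 4: G→A (purine→purine, transition)
base 15: C→A (pyrimidine→purine, transversion)
base 16: A→G (purine→purine, transition)

2 transitions, 2 transversions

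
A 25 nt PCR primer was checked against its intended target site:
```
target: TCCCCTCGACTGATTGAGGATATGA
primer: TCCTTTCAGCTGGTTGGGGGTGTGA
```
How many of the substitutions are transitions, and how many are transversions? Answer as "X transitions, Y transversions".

Mismatches (1-based):
position 4: C→T (pyrimidine→pyrimidine, transition)
position 5: C→T (pyrimidine→pyrimidine, transition)
position 8: G→A (purine→purine, transition)
position 9: A→G (purine→purine, transition)
position 13: A→G (purine→purine, transition)
position 17: A→G (purine→purine, transition)
position 20: A→G (purine→purine, transition)
position 22: A→G (purine→purine, transition)

8 transitions, 0 transversions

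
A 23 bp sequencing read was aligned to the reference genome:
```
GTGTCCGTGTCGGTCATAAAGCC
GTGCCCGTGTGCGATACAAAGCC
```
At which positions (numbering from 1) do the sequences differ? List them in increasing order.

Differences at position 4 (T→C), position 11 (C→G), position 12 (G→C), position 14 (T→A), position 15 (C→T), position 17 (T→C).

4, 11, 12, 14, 15, 17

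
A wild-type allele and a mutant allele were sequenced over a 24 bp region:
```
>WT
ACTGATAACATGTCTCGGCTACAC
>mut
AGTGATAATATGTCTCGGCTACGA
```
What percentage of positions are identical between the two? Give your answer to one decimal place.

83.3%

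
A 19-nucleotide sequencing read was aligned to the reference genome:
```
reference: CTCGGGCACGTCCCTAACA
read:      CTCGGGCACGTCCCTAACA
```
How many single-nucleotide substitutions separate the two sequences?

The two sequences are identical at every position.

0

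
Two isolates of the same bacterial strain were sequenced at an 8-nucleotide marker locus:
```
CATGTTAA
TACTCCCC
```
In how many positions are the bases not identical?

7

The sequences differ at positions 1, 3, 4, 5, 6, 7, 8 (1-based) — 7 in total.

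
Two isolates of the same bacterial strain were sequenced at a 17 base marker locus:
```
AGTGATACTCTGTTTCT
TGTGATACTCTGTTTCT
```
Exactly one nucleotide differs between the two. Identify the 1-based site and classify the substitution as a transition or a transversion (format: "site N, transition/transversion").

Site 1 changes A→T. A is a purine and T is a pyrimidine, so this is a transversion.

site 1, transversion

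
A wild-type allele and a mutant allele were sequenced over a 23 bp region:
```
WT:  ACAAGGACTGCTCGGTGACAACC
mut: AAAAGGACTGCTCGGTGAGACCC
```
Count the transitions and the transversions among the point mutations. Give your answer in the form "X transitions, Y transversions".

0 transitions, 3 transversions

Transitions (purine↔purine or pyrimidine↔pyrimidine): none.
Transversions (purine↔pyrimidine): 2 C→A, 19 C→G, 21 A→C.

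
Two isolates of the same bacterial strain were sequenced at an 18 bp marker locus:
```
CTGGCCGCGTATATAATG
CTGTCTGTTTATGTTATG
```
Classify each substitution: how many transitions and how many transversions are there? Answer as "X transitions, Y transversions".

Mismatches (1-based):
position 4: G→T (purine→pyrimidine, transversion)
position 6: C→T (pyrimidine→pyrimidine, transition)
position 8: C→T (pyrimidine→pyrimidine, transition)
position 9: G→T (purine→pyrimidine, transversion)
position 13: A→G (purine→purine, transition)
position 15: A→T (purine→pyrimidine, transversion)

3 transitions, 3 transversions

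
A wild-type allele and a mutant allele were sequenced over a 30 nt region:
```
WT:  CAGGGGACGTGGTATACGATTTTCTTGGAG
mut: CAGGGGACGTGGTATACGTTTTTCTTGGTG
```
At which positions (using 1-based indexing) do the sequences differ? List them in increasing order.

Differences at position 19 (A→T), position 29 (A→T).

19, 29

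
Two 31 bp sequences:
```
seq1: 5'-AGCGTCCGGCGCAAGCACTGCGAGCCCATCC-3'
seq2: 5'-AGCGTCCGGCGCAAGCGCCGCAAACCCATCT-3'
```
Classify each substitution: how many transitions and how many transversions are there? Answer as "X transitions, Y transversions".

5 transitions, 0 transversions

Mismatches (1-based):
site 17: A→G (purine→purine, transition)
site 19: T→C (pyrimidine→pyrimidine, transition)
site 22: G→A (purine→purine, transition)
site 24: G→A (purine→purine, transition)
site 31: C→T (pyrimidine→pyrimidine, transition)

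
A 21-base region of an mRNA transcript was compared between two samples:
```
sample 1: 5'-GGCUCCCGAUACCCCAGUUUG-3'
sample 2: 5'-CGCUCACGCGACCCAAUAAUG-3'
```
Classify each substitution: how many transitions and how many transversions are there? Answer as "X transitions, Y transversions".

Transitions (purine↔purine or pyrimidine↔pyrimidine): none.
Transversions (purine↔pyrimidine): 1 G→C, 6 C→A, 9 A→C, 10 U→G, 15 C→A, 17 G→U, 18 U→A, 19 U→A.

0 transitions, 8 transversions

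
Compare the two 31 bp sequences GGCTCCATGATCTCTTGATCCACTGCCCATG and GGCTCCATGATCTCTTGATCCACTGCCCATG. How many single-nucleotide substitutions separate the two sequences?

The two sequences are identical at every position.

0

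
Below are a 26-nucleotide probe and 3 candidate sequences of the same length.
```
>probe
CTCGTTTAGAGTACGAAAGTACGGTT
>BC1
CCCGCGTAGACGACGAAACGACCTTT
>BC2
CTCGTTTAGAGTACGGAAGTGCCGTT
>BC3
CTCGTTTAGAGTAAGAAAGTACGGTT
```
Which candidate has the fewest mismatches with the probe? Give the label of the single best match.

BC1 differs at 9 sites; BC2 differs at 3 sites; BC3 differs at 1 site. The closest is BC3.

BC3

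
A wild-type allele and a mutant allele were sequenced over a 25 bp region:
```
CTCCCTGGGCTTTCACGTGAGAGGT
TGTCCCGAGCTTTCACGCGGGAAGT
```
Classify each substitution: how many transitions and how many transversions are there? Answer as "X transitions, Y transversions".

7 transitions, 1 transversion

Mismatches (1-based):
site 1: C→T (pyrimidine→pyrimidine, transition)
site 2: T→G (pyrimidine→purine, transversion)
site 3: C→T (pyrimidine→pyrimidine, transition)
site 6: T→C (pyrimidine→pyrimidine, transition)
site 8: G→A (purine→purine, transition)
site 18: T→C (pyrimidine→pyrimidine, transition)
site 20: A→G (purine→purine, transition)
site 23: G→A (purine→purine, transition)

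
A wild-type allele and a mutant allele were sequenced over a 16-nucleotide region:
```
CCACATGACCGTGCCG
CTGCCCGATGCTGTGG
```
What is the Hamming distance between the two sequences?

9

Comparing position by position, 9 bases differ: 2 (C/T), 3 (A/G), 5 (A/C), 6 (T/C), 9 (C/T), 10 (C/G), 11 (G/C), 14 (C/T), 15 (C/G).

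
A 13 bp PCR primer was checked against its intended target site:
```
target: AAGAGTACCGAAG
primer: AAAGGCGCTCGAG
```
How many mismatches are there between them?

7

The sequences differ at sites 3, 4, 6, 7, 9, 10, 11 (1-based) — 7 in total.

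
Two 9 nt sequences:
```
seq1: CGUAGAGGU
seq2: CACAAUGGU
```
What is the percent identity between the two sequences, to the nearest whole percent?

Mismatches at positions 2, 3, 5, 6 (1-based): 4 of 9.
Identical positions: 5/9 = 55.56% → 56%.

56%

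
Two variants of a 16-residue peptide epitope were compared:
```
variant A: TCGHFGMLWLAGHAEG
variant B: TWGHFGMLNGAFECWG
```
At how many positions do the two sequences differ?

7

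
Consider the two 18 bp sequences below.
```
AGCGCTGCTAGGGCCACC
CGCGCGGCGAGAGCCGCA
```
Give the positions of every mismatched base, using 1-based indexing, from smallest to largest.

1, 6, 9, 12, 16, 18

Scanning 1-based: 1: A/C; 6: T/G; 9: T/G; 12: G/A; 16: A/G; 18: C/A.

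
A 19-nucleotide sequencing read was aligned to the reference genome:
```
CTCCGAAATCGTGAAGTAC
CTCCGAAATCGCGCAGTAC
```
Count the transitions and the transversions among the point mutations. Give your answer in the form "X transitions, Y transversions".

1 transition, 1 transversion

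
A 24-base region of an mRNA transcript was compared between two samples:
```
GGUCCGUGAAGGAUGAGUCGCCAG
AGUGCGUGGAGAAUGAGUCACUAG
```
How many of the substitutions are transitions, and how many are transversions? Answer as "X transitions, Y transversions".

Transitions (purine↔purine or pyrimidine↔pyrimidine): 1 G→A, 9 A→G, 12 G→A, 20 G→A, 22 C→U.
Transversions (purine↔pyrimidine): 4 C→G.

5 transitions, 1 transversion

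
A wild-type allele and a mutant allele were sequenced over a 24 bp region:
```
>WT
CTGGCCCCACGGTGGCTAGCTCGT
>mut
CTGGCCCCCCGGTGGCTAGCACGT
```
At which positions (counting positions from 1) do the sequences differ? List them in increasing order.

9, 21

Scanning 1-based: 9: A/C; 21: T/A.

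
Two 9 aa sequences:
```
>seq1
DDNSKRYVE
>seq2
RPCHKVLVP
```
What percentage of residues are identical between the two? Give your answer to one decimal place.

22.2%

Mismatches at positions 1, 2, 3, 4, 6, 7, 9 (1-based): 7 of 9.
Identical positions: 2/9 = 22.22% → 22.2%.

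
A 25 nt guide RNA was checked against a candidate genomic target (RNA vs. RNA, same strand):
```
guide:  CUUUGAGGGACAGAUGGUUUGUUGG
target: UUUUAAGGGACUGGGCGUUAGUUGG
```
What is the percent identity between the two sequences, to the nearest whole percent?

72%

7 positions differ (1, 5, 12, 14, 15, 16, 20), so 18 of 25 match: 18/25 = 72%.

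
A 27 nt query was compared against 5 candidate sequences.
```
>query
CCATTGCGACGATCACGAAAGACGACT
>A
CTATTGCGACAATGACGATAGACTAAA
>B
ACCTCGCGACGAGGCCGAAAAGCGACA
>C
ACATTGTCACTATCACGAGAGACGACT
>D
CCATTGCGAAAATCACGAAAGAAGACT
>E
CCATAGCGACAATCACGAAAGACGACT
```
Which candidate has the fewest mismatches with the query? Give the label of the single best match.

A differs at 7 sites; B differs at 9 sites; C differs at 5 sites; D differs at 3 sites; E differs at 2 sites. The closest is E.

E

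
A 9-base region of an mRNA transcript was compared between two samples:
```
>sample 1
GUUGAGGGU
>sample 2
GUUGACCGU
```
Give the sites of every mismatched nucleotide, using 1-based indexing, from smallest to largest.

6, 7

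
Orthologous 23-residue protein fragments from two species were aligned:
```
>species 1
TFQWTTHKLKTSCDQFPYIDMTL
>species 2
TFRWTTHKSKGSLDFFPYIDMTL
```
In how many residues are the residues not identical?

5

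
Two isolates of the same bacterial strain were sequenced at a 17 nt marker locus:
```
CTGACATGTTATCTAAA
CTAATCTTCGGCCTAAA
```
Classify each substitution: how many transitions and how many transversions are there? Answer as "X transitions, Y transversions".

5 transitions, 3 transversions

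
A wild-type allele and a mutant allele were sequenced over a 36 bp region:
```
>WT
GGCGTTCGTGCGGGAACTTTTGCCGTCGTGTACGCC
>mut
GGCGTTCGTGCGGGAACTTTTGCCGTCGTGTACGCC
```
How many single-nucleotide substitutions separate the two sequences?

The two sequences are identical at every position.

0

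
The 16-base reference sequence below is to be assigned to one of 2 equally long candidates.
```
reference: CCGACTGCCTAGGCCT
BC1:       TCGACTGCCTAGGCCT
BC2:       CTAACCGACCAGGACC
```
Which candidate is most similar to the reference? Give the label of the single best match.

BC1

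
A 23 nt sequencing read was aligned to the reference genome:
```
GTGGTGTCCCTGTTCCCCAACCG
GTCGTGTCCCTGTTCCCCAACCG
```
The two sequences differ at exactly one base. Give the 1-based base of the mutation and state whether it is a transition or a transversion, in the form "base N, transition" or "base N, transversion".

base 3, transversion

Base 3 changes G→C. G is a purine and C is a pyrimidine, so this is a transversion.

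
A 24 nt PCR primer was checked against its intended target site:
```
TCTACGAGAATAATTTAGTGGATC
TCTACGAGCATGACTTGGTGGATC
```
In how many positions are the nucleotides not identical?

4

Mismatches (1-based): position 9: A→C; position 12: A→G; position 14: T→C; position 17: A→G.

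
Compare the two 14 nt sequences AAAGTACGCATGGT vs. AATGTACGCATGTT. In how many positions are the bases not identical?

The sequences differ at positions 3, 13 (1-based) — 2 in total.

2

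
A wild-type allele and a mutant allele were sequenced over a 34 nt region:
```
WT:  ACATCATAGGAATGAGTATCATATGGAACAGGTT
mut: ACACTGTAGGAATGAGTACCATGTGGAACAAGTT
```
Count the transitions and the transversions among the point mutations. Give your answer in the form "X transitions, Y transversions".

6 transitions, 0 transversions

Mismatches (1-based):
base 4: T→C (pyrimidine→pyrimidine, transition)
base 5: C→T (pyrimidine→pyrimidine, transition)
base 6: A→G (purine→purine, transition)
base 19: T→C (pyrimidine→pyrimidine, transition)
base 23: A→G (purine→purine, transition)
base 31: G→A (purine→purine, transition)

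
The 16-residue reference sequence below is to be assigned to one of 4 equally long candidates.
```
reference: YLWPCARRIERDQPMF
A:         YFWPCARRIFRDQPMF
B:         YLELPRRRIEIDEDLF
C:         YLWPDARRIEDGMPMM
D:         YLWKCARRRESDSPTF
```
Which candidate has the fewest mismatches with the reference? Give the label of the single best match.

A

A differs at 2 residues; B differs at 8 residues; C differs at 5 residues; D differs at 5 residues. The closest is A.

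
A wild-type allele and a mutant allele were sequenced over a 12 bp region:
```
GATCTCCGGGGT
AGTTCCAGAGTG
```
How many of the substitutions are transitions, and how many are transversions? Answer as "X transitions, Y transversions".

5 transitions, 3 transversions

Transitions (purine↔purine or pyrimidine↔pyrimidine): 1 G→A, 2 A→G, 4 C→T, 5 T→C, 9 G→A.
Transversions (purine↔pyrimidine): 7 C→A, 11 G→T, 12 T→G.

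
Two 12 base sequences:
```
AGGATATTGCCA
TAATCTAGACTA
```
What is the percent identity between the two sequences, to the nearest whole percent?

10 positions differ (1, 2, 3, 4, 5, 6, 7, 8, 9, 11), so 2 of 12 match: 2/12 = 16.67%.

17%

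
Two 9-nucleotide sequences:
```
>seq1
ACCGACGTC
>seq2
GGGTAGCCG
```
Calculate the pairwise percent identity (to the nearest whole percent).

Mismatches at positions 1, 2, 3, 4, 6, 7, 8, 9 (1-based): 8 of 9.
Identical positions: 1/9 = 11.11% → 11%.

11%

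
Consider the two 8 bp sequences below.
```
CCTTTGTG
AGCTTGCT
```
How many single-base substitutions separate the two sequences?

5

Comparing position by position, 5 bases differ: 1 (C/A), 2 (C/G), 3 (T/C), 7 (T/C), 8 (G/T).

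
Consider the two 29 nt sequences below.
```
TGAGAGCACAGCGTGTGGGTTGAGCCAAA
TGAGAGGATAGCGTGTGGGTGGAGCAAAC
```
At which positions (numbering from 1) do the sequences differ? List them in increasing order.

7, 9, 21, 26, 29

Scanning 1-based: 7: C/G; 9: C/T; 21: T/G; 26: C/A; 29: A/C.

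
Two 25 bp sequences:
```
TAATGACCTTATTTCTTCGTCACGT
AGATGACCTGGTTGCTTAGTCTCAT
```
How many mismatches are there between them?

8

Comparing position by position, 8 sites differ: 1 (T/A), 2 (A/G), 10 (T/G), 11 (A/G), 14 (T/G), 18 (C/A), 22 (A/T), 24 (G/A).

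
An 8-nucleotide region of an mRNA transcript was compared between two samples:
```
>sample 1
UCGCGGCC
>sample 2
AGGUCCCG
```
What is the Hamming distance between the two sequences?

6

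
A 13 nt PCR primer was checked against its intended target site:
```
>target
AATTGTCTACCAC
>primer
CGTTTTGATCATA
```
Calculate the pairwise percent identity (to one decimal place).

30.8%

Mismatches at positions 1, 2, 5, 7, 8, 9, 11, 12, 13 (1-based): 9 of 13.
Identical positions: 4/13 = 30.77% → 30.8%.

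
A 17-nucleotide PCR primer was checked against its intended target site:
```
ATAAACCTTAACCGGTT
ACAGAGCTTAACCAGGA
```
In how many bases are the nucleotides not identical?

6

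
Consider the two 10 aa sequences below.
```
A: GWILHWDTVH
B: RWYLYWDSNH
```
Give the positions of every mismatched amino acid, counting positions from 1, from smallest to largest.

1, 3, 5, 8, 9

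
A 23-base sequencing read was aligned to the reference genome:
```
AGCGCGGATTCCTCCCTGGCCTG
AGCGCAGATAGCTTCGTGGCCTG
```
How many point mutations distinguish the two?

5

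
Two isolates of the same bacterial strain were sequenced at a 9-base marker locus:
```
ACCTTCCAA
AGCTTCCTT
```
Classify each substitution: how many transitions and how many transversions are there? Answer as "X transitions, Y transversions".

0 transitions, 3 transversions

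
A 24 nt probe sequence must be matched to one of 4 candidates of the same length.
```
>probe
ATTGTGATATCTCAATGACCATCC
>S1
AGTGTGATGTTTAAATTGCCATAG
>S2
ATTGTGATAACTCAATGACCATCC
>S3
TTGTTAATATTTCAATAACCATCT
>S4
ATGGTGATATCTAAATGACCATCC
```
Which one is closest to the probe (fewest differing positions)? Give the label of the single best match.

S2

S1 differs at 8 positions; S2 differs at 1 position; S3 differs at 7 positions; S4 differs at 2 positions. The closest is S2.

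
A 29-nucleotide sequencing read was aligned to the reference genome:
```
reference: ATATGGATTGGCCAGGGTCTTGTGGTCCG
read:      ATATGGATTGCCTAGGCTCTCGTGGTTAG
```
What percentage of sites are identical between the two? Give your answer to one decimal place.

79.3%

6 positions differ (11, 13, 17, 21, 27, 28), so 23 of 29 match: 23/29 = 79.31%.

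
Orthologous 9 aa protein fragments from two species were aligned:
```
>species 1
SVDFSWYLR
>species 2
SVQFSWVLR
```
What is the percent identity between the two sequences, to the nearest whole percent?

78%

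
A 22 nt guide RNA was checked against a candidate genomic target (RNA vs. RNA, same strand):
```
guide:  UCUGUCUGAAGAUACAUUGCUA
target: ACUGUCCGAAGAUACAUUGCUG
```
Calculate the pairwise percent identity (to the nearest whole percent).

Mismatches at positions 1, 7, 22 (1-based): 3 of 22.
Identical positions: 19/22 = 86.36% → 86%.

86%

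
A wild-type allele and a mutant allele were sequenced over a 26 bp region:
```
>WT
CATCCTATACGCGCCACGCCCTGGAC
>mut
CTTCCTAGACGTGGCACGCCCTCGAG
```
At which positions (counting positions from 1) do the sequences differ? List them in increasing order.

2, 8, 12, 14, 23, 26

Differences at position 2 (A→T), position 8 (T→G), position 12 (C→T), position 14 (C→G), position 23 (G→C), position 26 (C→G).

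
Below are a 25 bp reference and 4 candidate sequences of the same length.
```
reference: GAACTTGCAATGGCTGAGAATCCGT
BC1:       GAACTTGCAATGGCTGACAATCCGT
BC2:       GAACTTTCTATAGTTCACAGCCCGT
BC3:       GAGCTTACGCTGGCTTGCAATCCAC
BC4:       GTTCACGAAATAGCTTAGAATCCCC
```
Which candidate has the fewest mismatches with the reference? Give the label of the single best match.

BC1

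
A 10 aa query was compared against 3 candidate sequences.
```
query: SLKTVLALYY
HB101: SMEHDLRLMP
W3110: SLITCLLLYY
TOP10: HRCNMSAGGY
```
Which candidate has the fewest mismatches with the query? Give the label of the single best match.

W3110

HB101 differs at 7 residues; W3110 differs at 3 residues; TOP10 differs at 8 residues. The closest is W3110.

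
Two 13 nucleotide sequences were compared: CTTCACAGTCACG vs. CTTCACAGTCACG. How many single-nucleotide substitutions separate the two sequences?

The two sequences are identical at every position.

0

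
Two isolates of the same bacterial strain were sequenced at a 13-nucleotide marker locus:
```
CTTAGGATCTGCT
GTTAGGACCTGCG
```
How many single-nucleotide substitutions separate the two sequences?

3

Mismatches (1-based): base 1: C→G; base 8: T→C; base 13: T→G.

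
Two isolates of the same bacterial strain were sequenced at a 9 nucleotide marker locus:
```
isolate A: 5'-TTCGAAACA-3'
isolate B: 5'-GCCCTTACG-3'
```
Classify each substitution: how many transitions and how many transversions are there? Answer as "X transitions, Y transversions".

2 transitions, 4 transversions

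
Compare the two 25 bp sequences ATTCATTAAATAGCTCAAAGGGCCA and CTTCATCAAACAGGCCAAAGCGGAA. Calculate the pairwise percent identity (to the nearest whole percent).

68%

Mismatches at positions 1, 7, 11, 14, 15, 21, 23, 24 (1-based): 8 of 25.
Identical positions: 17/25 = 68% → 68%.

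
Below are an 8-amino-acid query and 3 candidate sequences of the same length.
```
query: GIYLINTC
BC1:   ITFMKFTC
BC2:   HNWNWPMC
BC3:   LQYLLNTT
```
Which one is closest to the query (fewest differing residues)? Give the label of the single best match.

BC3

Hamming distances to query — BC1: 6; BC2: 7; BC3: 4.
Smallest is BC3 with 4 mismatches.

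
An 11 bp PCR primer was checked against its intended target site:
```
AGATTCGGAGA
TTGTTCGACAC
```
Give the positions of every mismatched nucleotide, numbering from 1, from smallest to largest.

Differences at position 1 (A→T), position 2 (G→T), position 3 (A→G), position 8 (G→A), position 9 (A→C), position 10 (G→A), position 11 (A→C).

1, 2, 3, 8, 9, 10, 11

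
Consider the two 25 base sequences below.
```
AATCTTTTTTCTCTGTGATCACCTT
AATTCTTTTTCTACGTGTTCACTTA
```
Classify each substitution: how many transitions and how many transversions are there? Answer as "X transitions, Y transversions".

Mismatches (1-based):
base 4: C→T (pyrimidine→pyrimidine, transition)
base 5: T→C (pyrimidine→pyrimidine, transition)
base 13: C→A (pyrimidine→purine, transversion)
base 14: T→C (pyrimidine→pyrimidine, transition)
base 18: A→T (purine→pyrimidine, transversion)
base 23: C→T (pyrimidine→pyrimidine, transition)
base 25: T→A (pyrimidine→purine, transversion)

4 transitions, 3 transversions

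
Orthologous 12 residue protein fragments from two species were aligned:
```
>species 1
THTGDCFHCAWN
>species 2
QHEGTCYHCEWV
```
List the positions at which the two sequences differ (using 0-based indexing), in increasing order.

0, 2, 4, 6, 9, 11

Differences at position 0 (T→Q), position 2 (T→E), position 4 (D→T), position 6 (F→Y), position 9 (A→E), position 11 (N→V).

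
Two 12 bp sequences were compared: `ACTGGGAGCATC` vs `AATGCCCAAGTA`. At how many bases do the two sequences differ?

8

Comparing position by position, 8 bases differ: 2 (C/A), 5 (G/C), 6 (G/C), 7 (A/C), 8 (G/A), 9 (C/A), 10 (A/G), 12 (C/A).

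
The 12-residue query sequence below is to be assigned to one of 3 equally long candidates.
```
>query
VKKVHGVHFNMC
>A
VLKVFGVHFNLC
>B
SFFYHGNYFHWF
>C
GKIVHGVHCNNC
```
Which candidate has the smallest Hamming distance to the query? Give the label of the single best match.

A

Hamming distances to query — A: 3; B: 9; C: 4.
Smallest is A with 3 mismatches.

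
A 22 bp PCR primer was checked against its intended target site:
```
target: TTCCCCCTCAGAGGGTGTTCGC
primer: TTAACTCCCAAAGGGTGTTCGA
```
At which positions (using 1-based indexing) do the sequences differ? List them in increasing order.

Scanning 1-based: 3: C/A; 4: C/A; 6: C/T; 8: T/C; 11: G/A; 22: C/A.

3, 4, 6, 8, 11, 22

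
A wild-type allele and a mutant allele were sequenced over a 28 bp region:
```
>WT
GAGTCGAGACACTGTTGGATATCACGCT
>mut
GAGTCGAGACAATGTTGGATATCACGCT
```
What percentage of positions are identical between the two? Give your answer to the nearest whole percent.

96%

1 position differs (12), so 27 of 28 match: 27/28 = 96.43%.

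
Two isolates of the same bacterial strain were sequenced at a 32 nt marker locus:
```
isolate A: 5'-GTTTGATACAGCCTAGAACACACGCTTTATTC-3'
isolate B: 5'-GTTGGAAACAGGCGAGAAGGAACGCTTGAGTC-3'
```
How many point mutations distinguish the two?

9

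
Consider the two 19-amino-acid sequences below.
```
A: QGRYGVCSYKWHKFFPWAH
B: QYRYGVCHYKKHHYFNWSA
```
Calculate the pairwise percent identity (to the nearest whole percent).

Mismatches at positions 2, 8, 11, 13, 14, 16, 18, 19 (1-based): 8 of 19.
Identical positions: 11/19 = 57.89% → 58%.

58%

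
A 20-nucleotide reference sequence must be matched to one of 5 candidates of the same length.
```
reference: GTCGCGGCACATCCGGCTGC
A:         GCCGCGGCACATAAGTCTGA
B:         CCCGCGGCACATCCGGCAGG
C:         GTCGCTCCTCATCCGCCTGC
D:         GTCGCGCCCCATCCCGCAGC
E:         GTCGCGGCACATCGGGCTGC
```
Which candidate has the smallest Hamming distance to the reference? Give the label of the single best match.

E

Hamming distances to reference — A: 5; B: 4; C: 4; D: 4; E: 1.
Smallest is E with 1 mismatch.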